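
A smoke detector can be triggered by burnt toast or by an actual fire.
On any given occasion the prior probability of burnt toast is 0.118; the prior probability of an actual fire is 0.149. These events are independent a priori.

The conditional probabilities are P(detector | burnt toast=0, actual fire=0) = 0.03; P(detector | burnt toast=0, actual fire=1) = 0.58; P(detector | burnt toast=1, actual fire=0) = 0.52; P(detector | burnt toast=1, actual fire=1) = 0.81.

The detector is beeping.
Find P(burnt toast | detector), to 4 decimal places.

Weight on burnt toast=true, given the evidence: 0.052217 + 0.014241 = 0.066458
Normalizer over all consistent configurations: 0.03*0.882*0.851 + 0.58*0.882*0.149 + 0.52*0.118*0.851 + 0.81*0.118*0.149 = 0.165197
P(burnt toast | detector) = 0.066458/0.165197 ≈ 0.4023

P(burnt toast | detector) ≈ 0.4023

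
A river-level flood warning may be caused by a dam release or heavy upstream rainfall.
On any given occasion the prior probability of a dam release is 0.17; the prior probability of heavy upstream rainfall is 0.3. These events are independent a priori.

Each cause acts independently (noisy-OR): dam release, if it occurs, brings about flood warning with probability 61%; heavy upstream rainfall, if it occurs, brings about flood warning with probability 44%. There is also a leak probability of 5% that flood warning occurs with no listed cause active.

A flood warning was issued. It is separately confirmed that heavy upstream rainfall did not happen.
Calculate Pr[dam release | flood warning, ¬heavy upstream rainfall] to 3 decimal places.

Under noisy-OR, P(flood warning | causes) = 1 − (1−0.05)·∏(1−qᵢ) over the active causes.
Enumerate both values of dam release and weight by the priors:
  P(flood warning | ¬heavy upstream rainfall) = 0.05×0.83 + 0.6295×0.17
        = 0.041500 + 0.107015 = 0.148515
Keeping only the dam release-present terms gives 0.107015, so
  P(dam release | flood warning, ¬heavy upstream rainfall) = 0.107015 / 0.148515 ≈ 0.721

Pr[dam release | flood warning, ¬heavy upstream rainfall] ≈ 0.721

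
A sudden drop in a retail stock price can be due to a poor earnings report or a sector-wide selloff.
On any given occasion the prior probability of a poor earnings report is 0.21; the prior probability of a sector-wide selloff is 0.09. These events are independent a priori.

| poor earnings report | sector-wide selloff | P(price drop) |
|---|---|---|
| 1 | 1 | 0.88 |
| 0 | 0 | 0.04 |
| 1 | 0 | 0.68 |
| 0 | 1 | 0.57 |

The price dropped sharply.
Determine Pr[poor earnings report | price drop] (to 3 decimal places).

Pr[poor earnings report | price drop] ≈ 0.679

By total probability over the 4 (poor earnings report, sector-wide selloff) configurations:
  P(price drop) = 0.04*0.79*0.91 + 0.57*0.79*0.09 + 0.68*0.21*0.91 + 0.88*0.21*0.09
        = 0.028756 + 0.040527 + 0.129948 + 0.016632 = 0.215863
Keeping only the poor earnings report-present terms gives 0.146580, so
  P(poor earnings report | price drop) = 0.146580 / 0.215863 ≈ 0.679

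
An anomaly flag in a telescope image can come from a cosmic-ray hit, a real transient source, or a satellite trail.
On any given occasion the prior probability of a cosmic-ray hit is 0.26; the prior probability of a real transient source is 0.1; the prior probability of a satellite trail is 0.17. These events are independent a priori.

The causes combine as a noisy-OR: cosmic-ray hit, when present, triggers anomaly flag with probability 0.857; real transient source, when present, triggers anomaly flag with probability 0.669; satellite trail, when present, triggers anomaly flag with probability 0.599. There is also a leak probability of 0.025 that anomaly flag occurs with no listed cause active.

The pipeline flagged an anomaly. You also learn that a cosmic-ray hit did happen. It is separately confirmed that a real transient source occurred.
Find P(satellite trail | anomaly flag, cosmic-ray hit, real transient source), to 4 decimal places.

P(satellite trail | anomaly flag, cosmic-ray hit, real transient source) ≈ 0.1741

Under noisy-OR, P(anomaly flag | causes) = 1 − (1−0.025)·∏(1−qᵢ) over the active causes.
Sum P(anomaly flag|·) weighted by the priors over both values of satellite trail:
  P(anomaly flag | cosmic-ray hit, real transient source) = 0.95385*0.83 + 0.981494*0.17
        = 0.791695 + 0.166854 = 0.958549
Keeping only the satellite trail-present terms gives 0.166854, so
  P(satellite trail | anomaly flag, cosmic-ray hit, real transient source) = 0.166854 / 0.958549 ≈ 0.1741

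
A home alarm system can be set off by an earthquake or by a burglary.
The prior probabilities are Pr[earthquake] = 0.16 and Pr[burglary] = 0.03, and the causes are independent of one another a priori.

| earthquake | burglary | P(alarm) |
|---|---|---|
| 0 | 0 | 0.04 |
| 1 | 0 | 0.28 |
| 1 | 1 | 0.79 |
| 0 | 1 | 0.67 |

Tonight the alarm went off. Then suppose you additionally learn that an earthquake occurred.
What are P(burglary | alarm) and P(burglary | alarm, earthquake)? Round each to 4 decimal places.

P(alarm) = 0.04*0.84*0.97 + 0.67*0.84*0.03 + 0.28*0.16*0.97 + 0.79*0.16*0.03 = 0.032592 + 0.016884 + 0.043456 + 0.003792 = 0.096724
The burglary-present share is 0.016884 + 0.003792 = 0.020676.
Hence the posterior is 0.020676/0.096724 ≈ 0.2138.

Now also conditioning on earthquake=true:
By total probability over both values of burglary:
  P(alarm | earthquake) = 0.28×0.97 + 0.79×0.03
        = 0.271600 + 0.023700 = 0.295300
The terms with burglary present sum to 0.023700, so
  P(burglary | alarm, earthquake) = 0.023700 / 0.295300 ≈ 0.0803

P(burglary | alarm) ≈ 0.2138; P(burglary | alarm, earthquake) ≈ 0.0803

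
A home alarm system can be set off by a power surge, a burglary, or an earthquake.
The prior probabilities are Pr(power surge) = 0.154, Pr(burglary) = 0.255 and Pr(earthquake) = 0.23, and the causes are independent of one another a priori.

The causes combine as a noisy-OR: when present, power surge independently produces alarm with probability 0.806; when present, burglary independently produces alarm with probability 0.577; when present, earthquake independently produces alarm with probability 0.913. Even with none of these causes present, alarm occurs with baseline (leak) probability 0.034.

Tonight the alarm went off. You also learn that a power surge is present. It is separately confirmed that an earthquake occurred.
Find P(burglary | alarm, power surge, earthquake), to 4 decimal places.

P(burglary | alarm, power surge, earthquake) ≈ 0.2568

Under noisy-OR, P(alarm | causes) = 1 − (1−0.034)·∏(1−qᵢ) over the active causes.
P(alarm | power surge, earthquake) = 0.983696*0.745 + 0.993103*0.255 = 0.732854 + 0.253241 = 0.986095
The burglary-present share is 0.993103*0.255 = 0.253241.
Hence the posterior is 0.253241/0.986095 ≈ 0.2568.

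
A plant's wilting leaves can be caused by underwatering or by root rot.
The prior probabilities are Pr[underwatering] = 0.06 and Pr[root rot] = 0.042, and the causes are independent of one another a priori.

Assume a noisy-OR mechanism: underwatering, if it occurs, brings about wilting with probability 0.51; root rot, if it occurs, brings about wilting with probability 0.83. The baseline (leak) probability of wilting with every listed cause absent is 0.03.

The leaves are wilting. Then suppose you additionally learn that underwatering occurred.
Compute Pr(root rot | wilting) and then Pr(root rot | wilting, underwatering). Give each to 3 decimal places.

Under noisy-OR, P(wilting | causes) = 1 − (1−0.03)·∏(1−qᵢ) over the active causes.
Enumerate the 4 (underwatering, root rot) configurations and weight by the priors:
  P(wilting) = 0.03×0.94×0.958 + 0.8351×0.94×0.042 + 0.5247×0.06×0.958 + 0.919199×0.06×0.042
        = 0.027016 + 0.032970 + 0.030160 + 0.002316 = 0.092462
Configurations with root rot contribute 0.035286, so
  P(root rot | wilting) = 0.035286 / 0.092462 ≈ 0.382

With the extra evidence:
P(wilting | underwatering) = 0.5247×0.958 + 0.919199×0.042 = 0.502663 + 0.038606 = 0.541269
Of this, 0.038606 comes from 0.919199×0.042 (the root rot=true cases).
So P(root rot | wilting, underwatering) = 0.038606/0.541269 ≈ 0.071.

Pr(root rot | wilting) ≈ 0.382; Pr(root rot | wilting, underwatering) ≈ 0.071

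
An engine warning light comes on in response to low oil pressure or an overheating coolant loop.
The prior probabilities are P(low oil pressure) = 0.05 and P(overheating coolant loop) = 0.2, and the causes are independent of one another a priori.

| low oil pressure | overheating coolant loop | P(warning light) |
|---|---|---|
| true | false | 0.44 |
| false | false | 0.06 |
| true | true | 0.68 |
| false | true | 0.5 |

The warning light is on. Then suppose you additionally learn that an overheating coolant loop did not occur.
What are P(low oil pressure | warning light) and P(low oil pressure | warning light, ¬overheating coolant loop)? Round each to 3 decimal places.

P(low oil pressure | warning light) ≈ 0.148; P(low oil pressure | warning light, ¬overheating coolant loop) ≈ 0.278

Sum P(warning light|·) weighted by the priors over the 4 (low oil pressure, overheating coolant loop) configurations:
  P(warning light) = 0.06·0.95·0.8 + 0.5·0.95·0.2 + 0.44·0.05·0.8 + 0.68·0.05·0.2
        = 0.045600 + 0.095000 + 0.017600 + 0.006800 = 0.165000
Configurations with low oil pressure contribute 0.024400, so
  P(low oil pressure | warning light) = 0.024400 / 0.165000 ≈ 0.148

Now condition on the additional information:
Weight on low oil pressure=true, given the evidence: 0.44·0.05 = 0.022000
Denominator P(warning light | ¬overheating coolant loop): 0.06·0.95 + 0.44·0.05 = 0.079000
P(low oil pressure | warning light, ¬overheating coolant loop) = 0.022000/0.079000 ≈ 0.278
With overheating coolant loop excluded, low oil pressure must carry more of the explanatory weight for the warning light.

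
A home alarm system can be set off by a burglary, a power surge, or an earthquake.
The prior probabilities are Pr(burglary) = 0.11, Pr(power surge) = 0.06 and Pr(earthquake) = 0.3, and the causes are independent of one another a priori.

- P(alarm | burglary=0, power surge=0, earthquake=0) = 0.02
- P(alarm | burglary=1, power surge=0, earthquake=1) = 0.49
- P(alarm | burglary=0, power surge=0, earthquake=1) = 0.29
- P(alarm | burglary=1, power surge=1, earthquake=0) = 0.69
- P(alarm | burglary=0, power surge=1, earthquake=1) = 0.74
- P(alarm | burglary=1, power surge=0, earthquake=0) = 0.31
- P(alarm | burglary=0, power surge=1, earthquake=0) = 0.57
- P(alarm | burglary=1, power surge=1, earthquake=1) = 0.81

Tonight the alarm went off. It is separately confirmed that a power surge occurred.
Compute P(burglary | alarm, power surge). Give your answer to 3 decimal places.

P(alarm | power surge) = 0.57*0.89*0.7 + 0.74*0.89*0.3 + 0.69*0.11*0.7 + 0.81*0.11*0.3 = 0.355110 + 0.197580 + 0.053130 + 0.026730 = 0.632550
Of this, 0.079860 comes from 0.053130 + 0.026730 (the burglary=true cases).
Hence the posterior is 0.079860/0.632550 ≈ 0.126.

P(burglary | alarm, power surge) ≈ 0.126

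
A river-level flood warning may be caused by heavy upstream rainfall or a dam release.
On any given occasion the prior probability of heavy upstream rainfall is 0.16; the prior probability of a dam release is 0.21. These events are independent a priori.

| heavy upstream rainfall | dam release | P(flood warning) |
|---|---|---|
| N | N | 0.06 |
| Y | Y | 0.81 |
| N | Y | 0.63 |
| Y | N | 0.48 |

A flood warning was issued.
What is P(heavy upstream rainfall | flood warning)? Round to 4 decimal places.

P(heavy upstream rainfall | flood warning) ≈ 0.3680

Sum P(flood warning|·) weighted by the priors over the 4 (heavy upstream rainfall, dam release) configurations:
  P(flood warning) = 0.06·0.84·0.79 + 0.63·0.84·0.21 + 0.48·0.16·0.79 + 0.81·0.16·0.21
        = 0.039816 + 0.111132 + 0.060672 + 0.027216 = 0.238836
Keeping only the heavy upstream rainfall-present terms gives 0.087888, so
  P(heavy upstream rainfall | flood warning) = 0.087888 / 0.238836 ≈ 0.3680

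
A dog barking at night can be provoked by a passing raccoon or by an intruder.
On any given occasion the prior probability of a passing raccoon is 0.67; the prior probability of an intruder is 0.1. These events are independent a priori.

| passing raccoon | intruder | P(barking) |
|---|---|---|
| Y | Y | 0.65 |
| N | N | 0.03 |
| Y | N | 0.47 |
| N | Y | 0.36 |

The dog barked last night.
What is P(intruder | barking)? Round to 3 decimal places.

P(barking) = 0.03·0.33·0.9 + 0.36·0.33·0.1 + 0.47·0.67·0.9 + 0.65·0.67·0.1 = 0.008910 + 0.011880 + 0.283410 + 0.043550 = 0.347750
Of this, 0.055430 comes from 0.011880 + 0.043550 (the intruder=true cases).
P(intruder | barking) = 0.055430 / 0.347750 ≈ 0.159

P(intruder | barking) ≈ 0.159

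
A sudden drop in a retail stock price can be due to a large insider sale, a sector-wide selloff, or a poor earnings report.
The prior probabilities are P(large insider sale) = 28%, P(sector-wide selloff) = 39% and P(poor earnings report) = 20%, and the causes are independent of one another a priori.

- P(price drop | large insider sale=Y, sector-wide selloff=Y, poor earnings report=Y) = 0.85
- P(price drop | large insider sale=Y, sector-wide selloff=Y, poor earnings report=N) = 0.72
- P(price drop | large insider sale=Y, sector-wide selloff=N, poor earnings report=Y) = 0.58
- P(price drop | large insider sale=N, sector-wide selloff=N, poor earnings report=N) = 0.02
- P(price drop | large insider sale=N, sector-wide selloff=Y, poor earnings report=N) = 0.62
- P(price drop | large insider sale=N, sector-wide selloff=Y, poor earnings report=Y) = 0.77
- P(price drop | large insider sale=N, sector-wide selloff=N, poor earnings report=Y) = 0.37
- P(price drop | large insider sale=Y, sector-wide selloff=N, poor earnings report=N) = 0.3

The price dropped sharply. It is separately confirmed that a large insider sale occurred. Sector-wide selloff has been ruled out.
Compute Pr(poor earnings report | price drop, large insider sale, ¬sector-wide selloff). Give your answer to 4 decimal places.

Pr(poor earnings report | price drop, large insider sale, ¬sector-wide selloff) ≈ 0.3258

P(price drop | large insider sale, ¬sector-wide selloff) = 0.3·0.8 + 0.58·0.2 = 0.240000 + 0.116000 = 0.356000
Restricting to configurations with poor earnings report present: 0.58·0.2 = 0.116000.
P(poor earnings report | price drop, large insider sale, ¬sector-wide selloff) = 0.116000 / 0.356000 ≈ 0.3258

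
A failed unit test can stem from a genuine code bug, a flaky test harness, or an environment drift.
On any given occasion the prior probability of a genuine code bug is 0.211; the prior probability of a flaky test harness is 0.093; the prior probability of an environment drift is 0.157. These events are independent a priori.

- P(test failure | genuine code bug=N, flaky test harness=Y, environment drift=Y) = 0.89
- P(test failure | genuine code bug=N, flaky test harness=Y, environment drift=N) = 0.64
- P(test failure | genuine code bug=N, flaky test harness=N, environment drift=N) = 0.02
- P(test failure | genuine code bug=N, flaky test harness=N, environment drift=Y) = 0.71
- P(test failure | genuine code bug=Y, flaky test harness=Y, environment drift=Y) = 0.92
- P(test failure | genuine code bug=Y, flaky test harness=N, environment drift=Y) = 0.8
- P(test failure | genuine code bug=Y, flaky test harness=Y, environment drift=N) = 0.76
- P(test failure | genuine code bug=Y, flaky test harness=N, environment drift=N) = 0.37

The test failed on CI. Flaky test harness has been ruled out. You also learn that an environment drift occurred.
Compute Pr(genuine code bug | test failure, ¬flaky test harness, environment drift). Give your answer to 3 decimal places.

Pr(genuine code bug | test failure, ¬flaky test harness, environment drift) ≈ 0.232

P(test failure | ¬flaky test harness, environment drift) = 0.71·0.789 + 0.8·0.211 = 0.560190 + 0.168800 = 0.728990
Of this, 0.168800 comes from 0.8·0.211 (the genuine code bug=true cases).
P(genuine code bug | test failure, ¬flaky test harness, environment drift) = 0.168800 / 0.728990 ≈ 0.232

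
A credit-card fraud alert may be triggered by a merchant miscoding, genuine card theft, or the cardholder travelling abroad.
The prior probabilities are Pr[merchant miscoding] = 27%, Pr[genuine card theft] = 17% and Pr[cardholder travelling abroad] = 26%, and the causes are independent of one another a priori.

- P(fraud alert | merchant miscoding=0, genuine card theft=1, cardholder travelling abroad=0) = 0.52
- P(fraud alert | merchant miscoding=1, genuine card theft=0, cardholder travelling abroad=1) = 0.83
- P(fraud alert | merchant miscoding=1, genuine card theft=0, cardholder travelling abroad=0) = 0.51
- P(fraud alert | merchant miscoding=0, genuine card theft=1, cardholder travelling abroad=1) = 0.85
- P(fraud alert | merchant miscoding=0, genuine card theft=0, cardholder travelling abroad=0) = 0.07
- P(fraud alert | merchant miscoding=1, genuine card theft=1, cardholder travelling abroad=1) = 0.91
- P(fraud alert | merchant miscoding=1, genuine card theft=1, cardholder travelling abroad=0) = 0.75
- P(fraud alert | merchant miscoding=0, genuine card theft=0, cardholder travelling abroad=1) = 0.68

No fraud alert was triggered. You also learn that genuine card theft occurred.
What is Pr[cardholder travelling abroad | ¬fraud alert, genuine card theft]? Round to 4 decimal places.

Numerator (weight on configurations with cardholder travelling abroad): 0.028470 + 0.006318 = 0.034788
Denominator P(¬fraud alert | genuine card theft): 0.48×0.73×0.74 + 0.15×0.73×0.26 + 0.25×0.27×0.74 + 0.09×0.27×0.26 = 0.344034
Posterior = 0.034788 / 0.344034 ≈ 0.1011

Pr[cardholder travelling abroad | ¬fraud alert, genuine card theft] ≈ 0.1011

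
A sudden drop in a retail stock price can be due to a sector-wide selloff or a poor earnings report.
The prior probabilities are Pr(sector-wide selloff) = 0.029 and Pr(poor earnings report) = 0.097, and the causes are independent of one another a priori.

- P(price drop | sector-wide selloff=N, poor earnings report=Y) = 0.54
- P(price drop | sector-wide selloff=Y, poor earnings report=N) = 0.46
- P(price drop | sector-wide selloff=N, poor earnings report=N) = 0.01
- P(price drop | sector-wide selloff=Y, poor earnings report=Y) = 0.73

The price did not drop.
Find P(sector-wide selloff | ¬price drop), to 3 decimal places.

For the numerator, keep only sector-wide selloff=true terms: 0.014141 + 0.000760 = 0.014901
The normalizing constant is 0.99·0.971·0.903 + 0.46·0.971·0.097 + 0.54·0.029·0.903 + 0.27·0.029·0.097 = 0.926272
Posterior = 0.014901 / 0.926272 ≈ 0.016

P(sector-wide selloff | ¬price drop) ≈ 0.016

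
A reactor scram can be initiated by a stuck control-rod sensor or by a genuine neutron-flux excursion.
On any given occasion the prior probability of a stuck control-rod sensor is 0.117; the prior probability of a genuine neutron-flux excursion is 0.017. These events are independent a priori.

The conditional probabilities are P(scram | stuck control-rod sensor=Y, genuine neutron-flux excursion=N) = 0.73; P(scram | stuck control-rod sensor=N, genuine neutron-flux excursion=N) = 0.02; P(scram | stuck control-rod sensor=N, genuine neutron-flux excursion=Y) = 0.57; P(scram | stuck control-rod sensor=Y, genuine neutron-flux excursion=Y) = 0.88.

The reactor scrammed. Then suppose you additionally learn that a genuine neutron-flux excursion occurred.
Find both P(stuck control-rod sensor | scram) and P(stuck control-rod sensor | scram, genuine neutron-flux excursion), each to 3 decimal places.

Enumerate the 4 (stuck control-rod sensor, genuine neutron-flux excursion) configurations and weight by the priors:
  P(scram) = 0.02×0.883×0.983 + 0.57×0.883×0.017 + 0.73×0.117×0.983 + 0.88×0.117×0.017
        = 0.017360 + 0.008556 + 0.083958 + 0.001750 = 0.111624
Keeping only the stuck control-rod sensor-present terms gives 0.085708, so
  P(stuck control-rod sensor | scram) = 0.085708 / 0.111624 ≈ 0.768

Now condition on the additional information:
Numerator (weight on configurations with stuck control-rod sensor): 0.88·0.117 = 0.102960
Normalizer over all consistent configurations: 0.57·0.883 + 0.88·0.117 = 0.606270
Posterior = 0.102960 / 0.606270 ≈ 0.170

P(stuck control-rod sensor | scram) ≈ 0.768; P(stuck control-rod sensor | scram, genuine neutron-flux excursion) ≈ 0.170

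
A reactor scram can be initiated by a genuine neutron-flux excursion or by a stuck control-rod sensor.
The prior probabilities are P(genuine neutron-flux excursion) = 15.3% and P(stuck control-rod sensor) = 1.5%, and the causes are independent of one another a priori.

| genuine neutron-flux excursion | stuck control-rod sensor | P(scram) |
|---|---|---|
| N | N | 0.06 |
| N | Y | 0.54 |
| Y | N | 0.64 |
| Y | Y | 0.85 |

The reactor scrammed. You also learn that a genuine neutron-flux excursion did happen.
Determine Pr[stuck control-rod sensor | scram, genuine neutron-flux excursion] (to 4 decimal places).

Pr[stuck control-rod sensor | scram, genuine neutron-flux excursion] ≈ 0.0198

P(scram | genuine neutron-flux excursion) = 0.64·0.985 + 0.85·0.015 = 0.630400 + 0.012750 = 0.643150
Restricting to configurations with stuck control-rod sensor present: 0.85·0.015 = 0.012750.
Hence the posterior is 0.012750/0.643150 ≈ 0.0198.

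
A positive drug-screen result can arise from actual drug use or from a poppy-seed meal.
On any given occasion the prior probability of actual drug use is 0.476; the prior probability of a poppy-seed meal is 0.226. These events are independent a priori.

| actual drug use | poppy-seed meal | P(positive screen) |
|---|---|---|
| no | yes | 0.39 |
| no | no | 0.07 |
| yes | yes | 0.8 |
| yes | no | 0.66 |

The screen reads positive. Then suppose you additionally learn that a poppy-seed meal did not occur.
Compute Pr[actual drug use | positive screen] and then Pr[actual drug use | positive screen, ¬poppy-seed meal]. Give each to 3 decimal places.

Pr[actual drug use | positive screen] ≈ 0.815; Pr[actual drug use | positive screen, ¬poppy-seed meal] ≈ 0.895

P(positive screen) = 0.07·0.524·0.774 + 0.39·0.524·0.226 + 0.66·0.476·0.774 + 0.8·0.476·0.226 = 0.028390 + 0.046185 + 0.243160 + 0.086061 = 0.403796
The actual drug use-present share is 0.243160 + 0.086061 = 0.329221.
So P(actual drug use | positive screen) = 0.329221/0.403796 ≈ 0.815.

Now condition on the additional information:
Numerator (weight on configurations with actual drug use): 0.66*0.476 = 0.314160
Denominator P(positive screen | ¬poppy-seed meal): 0.07*0.524 + 0.66*0.476 = 0.350840
Posterior = 0.314160 / 0.350840 ≈ 0.895
Ruling out poppy-seed meal raises the posterior on actual drug use — the flip side of explaining away.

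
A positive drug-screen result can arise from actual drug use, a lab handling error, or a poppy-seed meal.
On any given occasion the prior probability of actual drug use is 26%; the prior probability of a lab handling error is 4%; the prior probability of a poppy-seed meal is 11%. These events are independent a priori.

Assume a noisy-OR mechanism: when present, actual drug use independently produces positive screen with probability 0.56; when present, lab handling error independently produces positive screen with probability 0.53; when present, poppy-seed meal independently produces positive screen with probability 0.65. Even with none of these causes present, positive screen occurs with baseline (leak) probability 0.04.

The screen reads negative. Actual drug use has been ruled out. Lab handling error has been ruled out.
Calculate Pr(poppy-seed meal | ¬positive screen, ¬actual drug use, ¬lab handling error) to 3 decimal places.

Pr(poppy-seed meal | ¬positive screen, ¬actual drug use, ¬lab handling error) ≈ 0.041

Under noisy-OR, P(positive screen | causes) = 1 − (1−0.04)·∏(1−qᵢ) over the active causes.
Sum P(¬positive screen|·) weighted by the priors over both values of poppy-seed meal:
  P(¬positive screen | ¬actual drug use, ¬lab handling error) = 0.96·0.89 + 0.336·0.11
        = 0.854400 + 0.036960 = 0.891360
Configurations with poppy-seed meal contribute 0.036960, so
  P(poppy-seed meal | ¬positive screen, ¬actual drug use, ¬lab handling error) = 0.036960 / 0.891360 ≈ 0.041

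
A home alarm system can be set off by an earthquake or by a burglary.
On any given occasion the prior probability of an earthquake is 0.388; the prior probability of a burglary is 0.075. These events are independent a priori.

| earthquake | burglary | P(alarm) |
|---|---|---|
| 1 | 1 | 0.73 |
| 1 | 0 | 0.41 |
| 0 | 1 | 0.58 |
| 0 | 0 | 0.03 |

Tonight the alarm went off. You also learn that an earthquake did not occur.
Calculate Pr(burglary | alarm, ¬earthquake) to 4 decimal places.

Numerator (weight on configurations with burglary): 0.58×0.075 = 0.043500
Normalizer over all consistent configurations: 0.03×0.925 + 0.58×0.075 = 0.071250
Posterior = 0.043500 / 0.071250 ≈ 0.6105

Pr(burglary | alarm, ¬earthquake) ≈ 0.6105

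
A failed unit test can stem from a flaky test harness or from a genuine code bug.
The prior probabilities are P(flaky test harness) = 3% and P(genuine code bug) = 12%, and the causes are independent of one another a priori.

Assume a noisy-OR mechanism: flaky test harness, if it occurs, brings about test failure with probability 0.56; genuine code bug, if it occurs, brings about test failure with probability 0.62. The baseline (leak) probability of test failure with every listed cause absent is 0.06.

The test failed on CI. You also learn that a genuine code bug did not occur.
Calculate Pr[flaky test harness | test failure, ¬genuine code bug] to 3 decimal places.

Pr[flaky test harness | test failure, ¬genuine code bug] ≈ 0.232

Under noisy-OR, P(test failure | causes) = 1 − (1−0.06)·∏(1−qᵢ) over the active causes.
Sum P(test failure|·) weighted by the priors over both values of flaky test harness:
  P(test failure | ¬genuine code bug) = 0.06*0.97 + 0.5864*0.03
        = 0.058200 + 0.017592 = 0.075792
Configurations with flaky test harness contribute 0.017592, so
  P(flaky test harness | test failure, ¬genuine code bug) = 0.017592 / 0.075792 ≈ 0.232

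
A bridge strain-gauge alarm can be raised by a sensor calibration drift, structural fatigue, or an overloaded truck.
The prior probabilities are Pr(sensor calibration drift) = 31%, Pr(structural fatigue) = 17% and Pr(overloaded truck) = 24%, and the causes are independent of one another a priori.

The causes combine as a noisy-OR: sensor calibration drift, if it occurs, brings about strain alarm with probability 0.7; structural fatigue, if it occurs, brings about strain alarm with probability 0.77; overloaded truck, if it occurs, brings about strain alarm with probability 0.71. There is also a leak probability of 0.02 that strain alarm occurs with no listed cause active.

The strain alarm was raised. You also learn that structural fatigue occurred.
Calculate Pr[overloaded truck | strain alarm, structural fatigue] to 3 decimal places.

Under noisy-OR, P(strain alarm | causes) = 1 − (1−0.02)·∏(1−qᵢ) over the active causes.
P(strain alarm | structural fatigue) = 0.7746*0.69*0.76 + 0.934634*0.69*0.24 + 0.93238*0.31*0.76 + 0.98039*0.31*0.24 = 0.406200 + 0.154775 + 0.219669 + 0.072941 = 0.853585
Of this, 0.227716 comes from 0.154775 + 0.072941 (the overloaded truck=true cases).
P(overloaded truck | strain alarm, structural fatigue) = 0.227716 / 0.853585 ≈ 0.267

Pr[overloaded truck | strain alarm, structural fatigue] ≈ 0.267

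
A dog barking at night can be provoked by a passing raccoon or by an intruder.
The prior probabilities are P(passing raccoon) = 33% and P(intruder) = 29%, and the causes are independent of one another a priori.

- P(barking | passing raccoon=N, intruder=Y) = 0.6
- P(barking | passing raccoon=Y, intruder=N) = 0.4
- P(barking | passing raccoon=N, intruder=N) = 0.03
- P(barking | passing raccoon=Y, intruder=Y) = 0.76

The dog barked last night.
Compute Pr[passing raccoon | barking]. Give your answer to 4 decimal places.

Numerator (weight on configurations with passing raccoon): 0.093720 + 0.072732 = 0.166452
Denominator P(barking): 0.03·0.67·0.71 + 0.6·0.67·0.29 + 0.4·0.33·0.71 + 0.76·0.33·0.29 = 0.297303
P(passing raccoon | barking) = 0.166452/0.297303 ≈ 0.5599

Pr[passing raccoon | barking] ≈ 0.5599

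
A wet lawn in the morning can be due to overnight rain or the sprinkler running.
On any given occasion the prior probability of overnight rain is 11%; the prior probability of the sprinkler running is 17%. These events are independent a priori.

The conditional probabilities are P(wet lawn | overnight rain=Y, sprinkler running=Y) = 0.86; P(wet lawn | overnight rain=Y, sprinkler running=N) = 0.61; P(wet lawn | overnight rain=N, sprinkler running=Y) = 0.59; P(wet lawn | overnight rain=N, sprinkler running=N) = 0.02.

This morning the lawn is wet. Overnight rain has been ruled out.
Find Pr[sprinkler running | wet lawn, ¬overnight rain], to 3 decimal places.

Pr[sprinkler running | wet lawn, ¬overnight rain] ≈ 0.858

Numerator (weight on configurations with sprinkler running): 0.59*0.17 = 0.100300
Denominator P(wet lawn | ¬overnight rain): 0.02*0.83 + 0.59*0.17 = 0.116900
Posterior = 0.100300 / 0.116900 ≈ 0.858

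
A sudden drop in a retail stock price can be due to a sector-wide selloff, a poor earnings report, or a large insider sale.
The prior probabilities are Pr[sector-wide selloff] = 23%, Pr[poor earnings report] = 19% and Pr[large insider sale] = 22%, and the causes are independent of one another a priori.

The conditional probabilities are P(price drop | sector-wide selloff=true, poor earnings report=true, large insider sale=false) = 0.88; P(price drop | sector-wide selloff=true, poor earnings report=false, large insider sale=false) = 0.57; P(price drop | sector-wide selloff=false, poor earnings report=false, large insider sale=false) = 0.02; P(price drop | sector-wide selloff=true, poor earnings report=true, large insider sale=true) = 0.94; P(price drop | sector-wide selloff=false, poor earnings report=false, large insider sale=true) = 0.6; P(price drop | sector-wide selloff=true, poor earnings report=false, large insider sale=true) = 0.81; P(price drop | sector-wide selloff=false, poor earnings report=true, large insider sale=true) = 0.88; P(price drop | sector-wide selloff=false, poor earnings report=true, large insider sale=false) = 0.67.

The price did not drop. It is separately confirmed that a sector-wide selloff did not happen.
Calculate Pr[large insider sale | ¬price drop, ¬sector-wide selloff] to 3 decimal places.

For the numerator, keep only large insider sale=true terms: 0.071280 + 0.005016 = 0.076296
Normalizer over all consistent configurations: 0.98*0.81*0.78 + 0.4*0.81*0.22 + 0.33*0.19*0.78 + 0.12*0.19*0.22 = 0.744366
Posterior = 0.076296 / 0.744366 ≈ 0.102

Pr[large insider sale | ¬price drop, ¬sector-wide selloff] ≈ 0.102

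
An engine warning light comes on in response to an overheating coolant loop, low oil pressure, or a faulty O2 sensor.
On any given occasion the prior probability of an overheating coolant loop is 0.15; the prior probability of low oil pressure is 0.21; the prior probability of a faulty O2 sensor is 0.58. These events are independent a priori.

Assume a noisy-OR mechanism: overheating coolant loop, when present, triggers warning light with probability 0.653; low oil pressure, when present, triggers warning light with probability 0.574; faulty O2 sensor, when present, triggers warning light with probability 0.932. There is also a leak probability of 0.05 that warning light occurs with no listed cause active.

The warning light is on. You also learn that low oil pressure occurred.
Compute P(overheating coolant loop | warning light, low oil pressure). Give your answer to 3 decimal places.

Under noisy-OR, P(warning light | causes) = 1 − (1−0.05)·∏(1−qᵢ) over the active causes.
Weight on overheating coolant loop=true, given the evidence: 0.054153 + 0.086169 = 0.140322
Denominator P(warning light | low oil pressure): 0.5953·0.85·0.42 + 0.97248·0.85·0.58 + 0.859569·0.15·0.42 + 0.990451·0.15·0.58 = 0.832277
Posterior = 0.140322 / 0.832277 ≈ 0.169

P(overheating coolant loop | warning light, low oil pressure) ≈ 0.169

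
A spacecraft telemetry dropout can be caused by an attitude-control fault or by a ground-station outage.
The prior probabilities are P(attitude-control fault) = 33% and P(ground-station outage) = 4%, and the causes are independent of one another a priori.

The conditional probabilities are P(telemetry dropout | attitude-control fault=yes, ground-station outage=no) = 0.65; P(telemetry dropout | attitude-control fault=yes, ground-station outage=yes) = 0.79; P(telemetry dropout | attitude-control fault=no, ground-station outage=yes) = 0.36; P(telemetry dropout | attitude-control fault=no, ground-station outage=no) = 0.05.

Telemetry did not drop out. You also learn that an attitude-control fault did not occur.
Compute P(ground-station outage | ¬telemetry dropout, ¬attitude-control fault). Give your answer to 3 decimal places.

P(ground-station outage | ¬telemetry dropout, ¬attitude-control fault) ≈ 0.027

Sum P(¬telemetry dropout|·) weighted by the priors over both values of ground-station outage:
  P(¬telemetry dropout | ¬attitude-control fault) = 0.95×0.96 + 0.64×0.04
        = 0.912000 + 0.025600 = 0.937600
Configurations with ground-station outage contribute 0.025600, so
  P(ground-station outage | ¬telemetry dropout, ¬attitude-control fault) = 0.025600 / 0.937600 ≈ 0.027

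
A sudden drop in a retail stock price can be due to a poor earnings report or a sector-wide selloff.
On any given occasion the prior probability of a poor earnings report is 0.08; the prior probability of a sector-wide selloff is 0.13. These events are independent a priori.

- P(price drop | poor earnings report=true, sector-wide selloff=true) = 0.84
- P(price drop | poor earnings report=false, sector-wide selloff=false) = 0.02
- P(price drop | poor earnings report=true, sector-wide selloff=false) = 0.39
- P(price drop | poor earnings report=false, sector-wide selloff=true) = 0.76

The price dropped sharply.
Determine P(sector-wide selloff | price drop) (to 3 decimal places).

P(sector-wide selloff | price drop) ≈ 0.698

P(price drop) = 0.02*0.92*0.87 + 0.76*0.92*0.13 + 0.39*0.08*0.87 + 0.84*0.08*0.13 = 0.016008 + 0.090896 + 0.027144 + 0.008736 = 0.142784
The sector-wide selloff-present share is 0.090896 + 0.008736 = 0.099632.
P(sector-wide selloff | price drop) = 0.099632 / 0.142784 ≈ 0.698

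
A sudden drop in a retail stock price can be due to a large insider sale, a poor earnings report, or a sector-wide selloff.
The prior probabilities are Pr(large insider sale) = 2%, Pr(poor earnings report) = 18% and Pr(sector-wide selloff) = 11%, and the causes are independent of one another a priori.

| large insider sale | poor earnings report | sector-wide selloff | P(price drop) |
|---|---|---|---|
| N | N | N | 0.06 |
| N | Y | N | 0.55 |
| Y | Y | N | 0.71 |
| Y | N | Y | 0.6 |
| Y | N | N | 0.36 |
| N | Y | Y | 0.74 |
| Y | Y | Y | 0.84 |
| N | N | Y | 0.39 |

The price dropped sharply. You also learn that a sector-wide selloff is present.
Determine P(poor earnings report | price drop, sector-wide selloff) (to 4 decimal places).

P(poor earnings report | price drop, sector-wide selloff) ≈ 0.2924

Weight on poor earnings report=true, given the evidence: 0.130536 + 0.003024 = 0.133560
Normalizer over all consistent configurations: 0.39·0.98·0.82 + 0.74·0.98·0.18 + 0.6·0.02·0.82 + 0.84·0.02·0.18 = 0.456804
Posterior = 0.133560 / 0.456804 ≈ 0.2924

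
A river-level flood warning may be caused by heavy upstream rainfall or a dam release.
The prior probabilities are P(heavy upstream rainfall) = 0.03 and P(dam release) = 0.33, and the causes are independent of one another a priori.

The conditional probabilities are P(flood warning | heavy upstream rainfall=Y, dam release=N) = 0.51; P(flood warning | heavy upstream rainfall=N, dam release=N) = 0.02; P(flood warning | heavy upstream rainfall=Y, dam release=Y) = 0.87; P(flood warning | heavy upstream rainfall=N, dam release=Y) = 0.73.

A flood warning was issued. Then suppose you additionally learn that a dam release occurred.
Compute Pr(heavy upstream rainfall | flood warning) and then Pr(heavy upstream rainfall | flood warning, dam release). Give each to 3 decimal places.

Pr(heavy upstream rainfall | flood warning) ≈ 0.071; Pr(heavy upstream rainfall | flood warning, dam release) ≈ 0.036

For the numerator, keep only heavy upstream rainfall=true terms: 0.010251 + 0.008613 = 0.018864
The normalizing constant is 0.02×0.97×0.67 + 0.73×0.97×0.33 + 0.51×0.03×0.67 + 0.87×0.03×0.33 = 0.265535
Posterior = 0.018864 / 0.265535 ≈ 0.071

Now also conditioning on dam release=true:
Weight on heavy upstream rainfall=true, given the evidence: 0.87×0.03 = 0.026100
Denominator P(flood warning | dam release): 0.73×0.97 + 0.87×0.03 = 0.734200
P(heavy upstream rainfall | flood warning, dam release) = 0.026100/0.734200 ≈ 0.036
— dam release explains away the evidence for heavy upstream rainfall.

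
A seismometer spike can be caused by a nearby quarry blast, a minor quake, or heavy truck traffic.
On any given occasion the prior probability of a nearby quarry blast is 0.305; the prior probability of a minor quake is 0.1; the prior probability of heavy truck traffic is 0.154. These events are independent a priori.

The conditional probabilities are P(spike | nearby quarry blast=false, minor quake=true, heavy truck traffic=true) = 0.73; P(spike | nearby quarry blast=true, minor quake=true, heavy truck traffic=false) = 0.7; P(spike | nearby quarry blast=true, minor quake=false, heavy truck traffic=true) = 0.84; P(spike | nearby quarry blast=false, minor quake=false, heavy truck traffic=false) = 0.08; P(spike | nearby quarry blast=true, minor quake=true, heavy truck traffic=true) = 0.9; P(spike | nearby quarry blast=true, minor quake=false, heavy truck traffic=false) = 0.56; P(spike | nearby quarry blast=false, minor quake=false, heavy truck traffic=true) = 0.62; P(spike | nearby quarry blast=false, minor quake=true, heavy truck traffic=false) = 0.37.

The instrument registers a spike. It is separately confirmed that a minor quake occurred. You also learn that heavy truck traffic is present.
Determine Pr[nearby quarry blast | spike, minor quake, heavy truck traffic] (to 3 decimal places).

Pr[nearby quarry blast | spike, minor quake, heavy truck traffic] ≈ 0.351

P(spike | minor quake, heavy truck traffic) = 0.73*0.695 + 0.9*0.305 = 0.507350 + 0.274500 = 0.781850
The nearby quarry blast-present share is 0.9*0.305 = 0.274500.
Hence the posterior is 0.274500/0.781850 ≈ 0.351.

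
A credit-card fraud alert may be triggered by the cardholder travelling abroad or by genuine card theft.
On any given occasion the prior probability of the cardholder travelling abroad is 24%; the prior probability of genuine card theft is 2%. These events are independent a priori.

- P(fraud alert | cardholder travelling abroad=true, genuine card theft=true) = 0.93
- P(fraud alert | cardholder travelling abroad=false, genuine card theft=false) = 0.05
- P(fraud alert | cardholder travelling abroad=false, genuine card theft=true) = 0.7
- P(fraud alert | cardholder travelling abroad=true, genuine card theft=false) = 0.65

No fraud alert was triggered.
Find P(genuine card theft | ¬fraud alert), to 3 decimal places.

P(genuine card theft | ¬fraud alert) ≈ 0.006

P(¬fraud alert) = 0.95*0.76*0.98 + 0.3*0.76*0.02 + 0.35*0.24*0.98 + 0.07*0.24*0.02 = 0.707560 + 0.004560 + 0.082320 + 0.000336 = 0.794776
The genuine card theft-present share is 0.004560 + 0.000336 = 0.004896.
P(genuine card theft | ¬fraud alert) = 0.004896 / 0.794776 ≈ 0.006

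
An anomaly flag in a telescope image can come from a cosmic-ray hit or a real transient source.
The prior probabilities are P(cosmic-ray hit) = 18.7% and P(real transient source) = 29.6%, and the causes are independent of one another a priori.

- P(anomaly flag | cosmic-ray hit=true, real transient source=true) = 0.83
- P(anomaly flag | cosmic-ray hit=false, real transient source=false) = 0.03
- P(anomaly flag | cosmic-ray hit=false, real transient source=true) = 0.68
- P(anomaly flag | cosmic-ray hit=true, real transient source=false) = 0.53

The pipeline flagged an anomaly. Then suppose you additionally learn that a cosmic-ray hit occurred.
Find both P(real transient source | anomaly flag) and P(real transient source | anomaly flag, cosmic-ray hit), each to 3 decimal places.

Enumerate the 4 (cosmic-ray hit, real transient source) configurations and weight by the priors:
  P(anomaly flag) = 0.03*0.813*0.704 + 0.68*0.813*0.296 + 0.53*0.187*0.704 + 0.83*0.187*0.296
        = 0.017171 + 0.163641 + 0.069773 + 0.045942 = 0.296527
Keeping only the real transient source-present terms gives 0.209583, so
  P(real transient source | anomaly flag) = 0.209583 / 0.296527 ≈ 0.707

Now condition on the additional information:
Numerator (weight on configurations with real transient source): 0.83·0.296 = 0.245680
Denominator P(anomaly flag | cosmic-ray hit): 0.53·0.704 + 0.83·0.296 = 0.618800
P(real transient source | anomaly flag, cosmic-ray hit) = 0.245680/0.618800 ≈ 0.397
— cosmic-ray hit explains away the evidence for real transient source.

P(real transient source | anomaly flag) ≈ 0.707; P(real transient source | anomaly flag, cosmic-ray hit) ≈ 0.397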